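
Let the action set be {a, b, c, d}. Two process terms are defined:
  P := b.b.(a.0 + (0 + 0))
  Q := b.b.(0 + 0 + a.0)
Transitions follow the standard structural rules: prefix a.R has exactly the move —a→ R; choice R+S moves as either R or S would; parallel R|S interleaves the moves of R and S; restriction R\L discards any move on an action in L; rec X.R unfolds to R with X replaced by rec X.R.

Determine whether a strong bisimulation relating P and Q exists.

bisimilar

LTS(P): 4 reachable states
  u0 = b.b.(a.0 + (0 + 0)) ⊢ -b-> u1
  u1 = b.(a.0 + (0 + 0)) ⊢ -b-> u2
  u2 = a.0 + (0 + 0) ⊢ -a-> u3
  u3 = 0 ⊢ deadlocked
LTS(Q): 4 reachable states
  v0 = b.b.(0 + 0 + a.0) ⊢ -b-> v1
  v1 = b.(0 + 0 + a.0) ⊢ -b-> v2
  v2 = 0 + 0 + a.0 ⊢ -a-> v3
  v3 = 0 ⊢ deadlocked
Bisimilarity quotient blocks:
  B0 = {u0, v0}
  B1 = {u1, v1}
  B2 = {u2, v2}
  B3 = {u3, v3}
u0 ∈ B0, v0 ∈ B0 → same block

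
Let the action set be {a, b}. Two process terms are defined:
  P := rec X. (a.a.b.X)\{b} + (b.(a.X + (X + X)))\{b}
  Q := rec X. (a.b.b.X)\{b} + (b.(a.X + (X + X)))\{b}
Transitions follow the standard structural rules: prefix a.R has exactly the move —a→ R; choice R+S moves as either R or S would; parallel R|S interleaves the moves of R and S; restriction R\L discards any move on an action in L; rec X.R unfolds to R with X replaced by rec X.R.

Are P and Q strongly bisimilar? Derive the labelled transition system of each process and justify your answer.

NO

Reachable graph of P (3 states):
  m0 = rec X. (a.a.b.X)\{b} + (b.(a.X + (X + X)))\{b} → ··a··> m1
  m1 = (a.b.(rec X. (a.a.b.X)\{b} + (b.(a.X + (X + X)))\{b}))\{b} → ··a··> m2
  m2 = (b.(rec X. (a.a.b.X)\{b} + (b.(a.X + (X + X)))\{b}))\{b} → (no moves)
Reachable graph of Q (2 states):
  n0 = rec X. (a.b.b.X)\{b} + (b.(a.X + (X + X)))\{b} → ··a··> n1
  n1 = (b.b.(rec X. (a.b.b.X)\{b} + (b.(a.X + (X + X)))\{b}))\{b} → (no moves)
Bisimilarity quotient blocks:
  B0 = {m0}
  B1 = {m1, n0}
  B2 = {m2, n1}
m0 ∈ B0, n0 ∈ B1 → different blocks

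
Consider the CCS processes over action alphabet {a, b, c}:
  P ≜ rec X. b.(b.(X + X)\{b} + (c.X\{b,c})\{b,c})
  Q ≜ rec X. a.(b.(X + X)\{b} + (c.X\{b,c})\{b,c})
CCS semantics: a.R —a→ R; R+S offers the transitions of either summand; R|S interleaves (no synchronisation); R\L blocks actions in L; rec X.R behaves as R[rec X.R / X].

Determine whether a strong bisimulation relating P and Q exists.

not bisimilar

Reachable graph of P (3 states):
  s0 = rec X. b.(b.(X + X)\{b} + (c.X\{b,c})\{b,c}) | —b→ s1
  s1 = b.((rec X. b.(b.(X + X)\{b} + (c.X\{b,c})\{b,c})) + (rec X. b.(b.(X + X)\{b} + (c.X\{b,c})\{b,c})))\{b} + (c.(rec X. b.(b.(X + X)\{b} + (c.X\{b,c})\{b,c}))\{b,c})\{b,c} | —b→ s2
  s2 = ((rec X. b.(b.(X + X)\{b} + (c.X\{b,c})\{b,c})) + (rec X. b.(b.(X + X)\{b} + (c.X\{b,c})\{b,c})))\{b} | ·
Reachable graph of Q (4 states):
  t0 = rec X. a.(b.(X + X)\{b} + (c.X\{b,c})\{b,c}) | —a→ t1
  t1 = b.((rec X. a.(b.(X + X)\{b} + (c.X\{b,c})\{b,c})) + (rec X. a.(b.(X + X)\{b} + (c.X\{b,c})\{b,c})))\{b} + (c.(rec X. a.(b.(X + X)\{b} + (c.X\{b,c})\{b,c}))\{b,c})\{b,c} | —b→ t2
  t2 = ((rec X. a.(b.(X + X)\{b} + (c.X\{b,c})\{b,c})) + (rec X. a.(b.(X + X)\{b} + (c.X\{b,c})\{b,c})))\{b} | —a→ t3
  t3 = (b.((rec X. a.(b.(X + X)\{b} + (c.X\{b,c})\{b,c})) + (rec X. a.(b.(X + X)\{b} + (c.X\{b,c})\{b,c})))\{b} + (c.(rec X. a.(b.(X + X)\{b} + (c.X\{b,c})\{b,c}))\{b,c})\{b,c})\{b} | ·
Partition-refinement fixed point:
  B0 = {s0}
  B1 = {s1}
  B2 = {s2, t3}
  B3 = {t0}
  B4 = {t1}
  B5 = {t2}
s0 ∈ B0, t0 ∈ B3 → different blocks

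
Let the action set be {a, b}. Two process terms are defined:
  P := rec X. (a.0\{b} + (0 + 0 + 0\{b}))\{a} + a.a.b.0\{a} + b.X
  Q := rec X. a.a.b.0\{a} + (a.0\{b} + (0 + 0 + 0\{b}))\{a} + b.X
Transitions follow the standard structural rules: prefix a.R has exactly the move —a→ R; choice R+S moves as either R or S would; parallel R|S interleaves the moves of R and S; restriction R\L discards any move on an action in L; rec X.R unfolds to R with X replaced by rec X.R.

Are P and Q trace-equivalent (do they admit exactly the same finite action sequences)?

trace-equivalent

P's transition system — 4 states:
  s0 = rec X. (a.0\{b} + (0 + 0 + 0\{b}))\{a} + a.a.b.0\{a} + b.X ⊢ =a=> s1, =b=> s0
  s1 = a.b.0\{a} ⊢ =a=> s2
  s2 = b.0\{a} ⊢ =b=> s3
  s3 = 0\{a} ⊢ (no moves)
Q's transition system — 4 states:
  t0 = rec X. a.a.b.0\{a} + (a.0\{b} + (0 + 0 + 0\{b}))\{a} + b.X ⊢ =a=> t1, =b=> t0
  t1 = a.b.0\{a} ⊢ =a=> t2
  t2 = b.0\{a} ⊢ =b=> t3
  t3 = 0\{a} ⊢ (no moves)
Coarsest stable partition (strong bisimilarity classes):
  B0 = {s0, t0}
  B1 = {s1, t1}
  B2 = {s2, t2}
  B3 = {s3, t3}
s0 ∈ B0, t0 ∈ B0 → same block
Bisimilar ⇒ trace-equivalent.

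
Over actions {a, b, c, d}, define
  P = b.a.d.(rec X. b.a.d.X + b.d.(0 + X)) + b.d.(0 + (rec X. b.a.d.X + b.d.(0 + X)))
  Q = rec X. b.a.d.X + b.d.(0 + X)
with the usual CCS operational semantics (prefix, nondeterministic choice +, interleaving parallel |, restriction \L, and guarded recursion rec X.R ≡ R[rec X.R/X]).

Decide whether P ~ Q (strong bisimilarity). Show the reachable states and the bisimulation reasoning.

P ~ Q

Reachable graph of P (6 states):
  p0 = b.a.d.(rec X. b.a.d.X + b.d.(0 + X)) + b.d.(0 + (rec X. b.a.d.X + b.d.(0 + X))) | =b=> p1, =b=> p2
  p1 = a.d.(rec X. b.a.d.X + b.d.(0 + X)) | =a=> p3
  p2 = d.(0 + (rec X. b.a.d.X + b.d.(0 + X))) | =d=> p4
  p3 = d.(rec X. b.a.d.X + b.d.(0 + X)) | =d=> p5
  p4 = 0 + (rec X. b.a.d.X + b.d.(0 + X)) | =b=> p1, =b=> p2
  p5 = rec X. b.a.d.X + b.d.(0 + X) | =b=> p1, =b=> p2
Reachable graph of Q (5 states):
  q0 = rec X. b.a.d.X + b.d.(0 + X) | =b=> q1, =b=> q2
  q1 = a.d.(rec X. b.a.d.X + b.d.(0 + X)) | =a=> q3
  q2 = d.(0 + (rec X. b.a.d.X + b.d.(0 + X))) | =d=> q4
  q3 = d.(rec X. b.a.d.X + b.d.(0 + X)) | =d=> q0
  q4 = 0 + (rec X. b.a.d.X + b.d.(0 + X)) | =b=> q1, =b=> q2
Bisimilarity quotient blocks:
  B0 = {p0, p4, p5, q0, q4}
  B1 = {p1, q1}
  B2 = {p2, p3, q2, q3}
p0 ∈ B0, q0 ∈ B0 → same block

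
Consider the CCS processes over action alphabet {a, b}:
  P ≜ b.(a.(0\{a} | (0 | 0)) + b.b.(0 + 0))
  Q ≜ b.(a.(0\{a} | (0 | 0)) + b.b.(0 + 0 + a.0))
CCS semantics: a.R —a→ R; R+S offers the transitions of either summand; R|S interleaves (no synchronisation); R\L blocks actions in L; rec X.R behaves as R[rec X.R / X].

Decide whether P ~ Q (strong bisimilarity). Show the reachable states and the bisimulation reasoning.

not bisimilar

Reachable graph of P (5 states):
  s0 = b.(a.(0\{a} | (0 | 0)) + b.b.(0 + 0)) ⊢ —b→ s1
  s1 = a.(0\{a} | (0 | 0)) + b.b.(0 + 0) ⊢ —a→ s2, —b→ s3
  s2 = 0\{a} | (0 | 0) ⊢ ∅
  s3 = b.(0 + 0) ⊢ —b→ s4
  s4 = 0 + 0 ⊢ ∅
Reachable graph of Q (6 states):
  t0 = b.(a.(0\{a} | (0 | 0)) + b.b.(0 + 0 + a.0)) ⊢ —b→ t1
  t1 = a.(0\{a} | (0 | 0)) + b.b.(0 + 0 + a.0) ⊢ —a→ t2, —b→ t3
  t2 = 0\{a} | (0 | 0) ⊢ ∅
  t3 = b.(0 + 0 + a.0) ⊢ —b→ t4
  t4 = 0 + 0 + a.0 ⊢ —a→ t5
  t5 = 0 ⊢ ∅
Bisimilarity quotient blocks:
  B0 = {s0}
  B1 = {s1}
  B2 = {s2, s4, t2, t5}
  B3 = {s3}
  B4 = {t0}
  B5 = {t1}
  B6 = {t3}
  B7 = {t4}
s0 ∈ B0, t0 ∈ B4 → different blocks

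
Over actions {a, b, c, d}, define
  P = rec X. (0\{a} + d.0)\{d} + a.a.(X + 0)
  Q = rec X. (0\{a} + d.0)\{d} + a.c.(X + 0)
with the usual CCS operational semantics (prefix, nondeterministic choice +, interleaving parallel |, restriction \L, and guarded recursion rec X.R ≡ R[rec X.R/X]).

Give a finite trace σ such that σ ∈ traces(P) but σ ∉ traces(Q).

P's transition system — 3 states:
  m0 = rec X. (0\{a} + d.0)\{d} + a.a.(X + 0) | ··a··> m1
  m1 = a.((rec X. (0\{a} + d.0)\{d} + a.a.(X + 0)) + 0) | ··a··> m2
  m2 = (rec X. (0\{a} + d.0)\{d} + a.a.(X + 0)) + 0 | ··a··> m1
Q's transition system — 3 states:
  n0 = rec X. (0\{a} + d.0)\{d} + a.c.(X + 0) | ··a··> n1
  n1 = c.((rec X. (0\{a} + d.0)\{d} + a.c.(X + 0)) + 0) | ··c··> n2
  n2 = (rec X. (0\{a} + d.0)\{d} + a.c.(X + 0)) + 0 | ··a··> n1
Executing aa from P (initial set {m0}):
  [1] a ⇒ {m1}
  [2] a ⇒ {m2}
  ✓ P
Executing aa from Q (initial set {n0}):
  [1] a ⇒ {n1}
  [2] a ⇒ ∅  — Q cannot continue

aa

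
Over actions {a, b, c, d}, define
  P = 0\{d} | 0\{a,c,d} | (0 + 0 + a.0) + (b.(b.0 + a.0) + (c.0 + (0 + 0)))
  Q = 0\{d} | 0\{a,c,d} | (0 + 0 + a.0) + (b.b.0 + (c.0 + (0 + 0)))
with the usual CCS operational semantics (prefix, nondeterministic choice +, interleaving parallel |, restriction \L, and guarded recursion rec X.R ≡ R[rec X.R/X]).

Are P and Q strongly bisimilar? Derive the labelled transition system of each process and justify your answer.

P ≁ Q

Reachable graph of P (4 states):
  p0 = 0\{d} | 0\{a,c,d} | (0 + 0 + a.0) + (b.(b.0 + a.0) + (c.0 + (0 + 0))) → —a→ p1, —b→ p2, —c→ p3
  p1 = 0\{d} | 0\{a,c,d} | 0 → ∅
  p2 = b.0 + a.0 → —a→ p3, —b→ p3
  p3 = 0 → ∅
Reachable graph of Q (4 states):
  q0 = 0\{d} | 0\{a,c,d} | (0 + 0 + a.0) + (b.b.0 + (c.0 + (0 + 0))) → —a→ q1, —b→ q2, —c→ q3
  q1 = 0\{d} | 0\{a,c,d} | 0 → ∅
  q2 = b.0 → —b→ q3
  q3 = 0 → ∅
Bisimilarity quotient blocks:
  B0 = {p0}
  B1 = {p1, p3, q1, q3}
  B2 = {p2}
  B3 = {q0}
  B4 = {q2}
p0 ∈ B0, q0 ∈ B3 → different blocks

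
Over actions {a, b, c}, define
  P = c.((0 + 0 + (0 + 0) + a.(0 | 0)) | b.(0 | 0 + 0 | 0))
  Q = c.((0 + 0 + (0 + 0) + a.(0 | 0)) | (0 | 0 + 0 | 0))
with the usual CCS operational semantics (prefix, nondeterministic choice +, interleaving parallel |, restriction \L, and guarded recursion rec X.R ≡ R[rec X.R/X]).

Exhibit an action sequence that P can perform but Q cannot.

LTS(P): 5 reachable states
  m0 = c.((0 + 0 + (0 + 0) + a.(0 | 0)) | b.(0 | 0 + 0 | 0)) → =c=> m1
  m1 = (0 + 0 + (0 + 0) + a.(0 | 0)) | b.(0 | 0 + 0 | 0) → =a=> m2, =b=> m3
  m2 = 0 | 0 | b.(0 | 0 + 0 | 0) → =b=> m4
  m3 = (0 + 0 + (0 + 0) + a.(0 | 0)) | (0 | 0 + 0 | 0) → =a=> m4
  m4 = 0 | 0 | (0 | 0 + 0 | 0) → ∅
LTS(Q): 3 reachable states
  n0 = c.((0 + 0 + (0 + 0) + a.(0 | 0)) | (0 | 0 + 0 | 0)) → =c=> n1
  n1 = (0 + 0 + (0 + 0) + a.(0 | 0)) | (0 | 0 + 0 | 0) → =a=> n2
  n2 = 0 | 0 | (0 | 0 + 0 | 0) → ∅
Executing cb from P (initial set {m0}):
  after c @ step 1: {m1}
  after b @ step 2: {m3}
  ✓ P
Executing cb from Q (initial set {n0}):
  after c @ step 1: {n1}
  after b @ step 2: no successor for Q

cb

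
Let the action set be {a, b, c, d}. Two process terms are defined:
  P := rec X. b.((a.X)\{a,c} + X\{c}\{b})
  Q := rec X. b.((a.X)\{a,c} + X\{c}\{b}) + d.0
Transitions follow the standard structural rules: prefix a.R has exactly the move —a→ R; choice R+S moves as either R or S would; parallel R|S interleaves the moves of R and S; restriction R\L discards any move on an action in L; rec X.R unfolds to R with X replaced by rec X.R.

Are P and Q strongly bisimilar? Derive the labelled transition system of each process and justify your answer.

Reachable graph of P (2 states):
  p0 = rec X. b.((a.X)\{a,c} + X\{c}\{b}) has moves ··b··> p1
  p1 = (a.(rec X. b.((a.X)\{a,c} + X\{c}\{b})))\{a,c} + (rec X. b.((a.X)\{a,c} + X\{c}\{b}))\{c}\{b} has moves ·
Reachable graph of Q (4 states):
  q0 = rec X. b.((a.X)\{a,c} + X\{c}\{b}) + d.0 has moves ··b··> q1, ··d··> q2
  q1 = (a.(rec X. b.((a.X)\{a,c} + X\{c}\{b}) + d.0))\{a,c} + (rec X. b.((a.X)\{a,c} + X\{c}\{b}) + d.0)\{c}\{b} has moves ··d··> q3
  q2 = 0 has moves ·
  q3 = 0\{c}\{b} has moves ·
Coarsest stable partition (strong bisimilarity classes):
  B0 = {p0}
  B1 = {p1, q2, q3}
  B2 = {q0}
  B3 = {q1}
p0 ∈ B0, q0 ∈ B2 → different blocks

NO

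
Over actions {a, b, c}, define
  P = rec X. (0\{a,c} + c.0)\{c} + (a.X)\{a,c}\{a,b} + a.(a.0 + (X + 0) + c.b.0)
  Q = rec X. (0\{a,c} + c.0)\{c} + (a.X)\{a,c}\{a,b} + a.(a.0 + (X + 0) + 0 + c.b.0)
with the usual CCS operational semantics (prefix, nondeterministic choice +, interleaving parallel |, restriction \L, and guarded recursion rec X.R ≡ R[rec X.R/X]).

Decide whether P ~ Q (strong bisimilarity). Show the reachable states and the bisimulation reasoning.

P's transition system — 4 states:
  m0 = rec X. (0\{a,c} + c.0)\{c} + (a.X)\{a,c}\{a,b} + a.(a.0 + (X + 0) + c.b.0) has moves =a=> m1
  m1 = a.0 + ((rec X. (0\{a,c} + c.0)\{c} + (a.X)\{a,c}\{a,b} + a.(a.0 + (X + 0) + c.b.0)) + 0) + c.b.0 has moves =a=> m1, =a=> m2, =c=> m3
  m2 = 0 has moves ·
  m3 = b.0 has moves =b=> m2
Q's transition system — 4 states:
  n0 = rec X. (0\{a,c} + c.0)\{c} + (a.X)\{a,c}\{a,b} + a.(a.0 + (X + 0) + 0 + c.b.0) has moves =a=> n1
  n1 = a.0 + ((rec X. (0\{a,c} + c.0)\{c} + (a.X)\{a,c}\{a,b} + a.(a.0 + (X + 0) + 0 + c.b.0)) + 0) + 0 + c.b.0 has moves =a=> n1, =a=> n2, =c=> n3
  n2 = 0 has moves ·
  n3 = b.0 has moves =b=> n2
Coarsest stable partition (strong bisimilarity classes):
  B0 = {m0, n0}
  B1 = {m1, n1}
  B2 = {m2, n2}
  B3 = {m3, n3}
m0 ∈ B0, n0 ∈ B0 → same block

YES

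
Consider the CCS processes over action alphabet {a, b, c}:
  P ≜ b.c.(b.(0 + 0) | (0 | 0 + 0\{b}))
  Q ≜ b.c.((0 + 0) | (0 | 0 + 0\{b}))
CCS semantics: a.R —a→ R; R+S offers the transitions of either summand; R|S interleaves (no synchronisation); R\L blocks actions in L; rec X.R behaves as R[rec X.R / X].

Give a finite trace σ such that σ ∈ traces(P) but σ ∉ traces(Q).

bcb

P's transition system — 4 states:
  p0 = b.c.(b.(0 + 0) | (0 | 0 + 0\{b})) | —b→ p1
  p1 = c.(b.(0 + 0) | (0 | 0 + 0\{b})) | —c→ p2
  p2 = b.(0 + 0) | (0 | 0 + 0\{b}) | —b→ p3
  p3 = (0 + 0) | (0 | 0 + 0\{b}) | deadlocked
Q's transition system — 3 states:
  q0 = b.c.((0 + 0) | (0 | 0 + 0\{b})) | —b→ q1
  q1 = c.((0 + 0) | (0 | 0 + 0\{b})) | —c→ q2
  q2 = (0 + 0) | (0 | 0 + 0\{b}) | deadlocked
Trace ⟨bcb⟩ through P, begin at {p0}:
  after b @ step 1: {p1}
  after c @ step 2: {p2}
  after b @ step 3: {p3}
  — P admits the full trace.
Trace ⟨bcb⟩ through Q, begin at {q0}:
  after b @ step 1: {q1}
  after c @ step 2: {q2}
  after b @ step 3: ∅ (Q stuck)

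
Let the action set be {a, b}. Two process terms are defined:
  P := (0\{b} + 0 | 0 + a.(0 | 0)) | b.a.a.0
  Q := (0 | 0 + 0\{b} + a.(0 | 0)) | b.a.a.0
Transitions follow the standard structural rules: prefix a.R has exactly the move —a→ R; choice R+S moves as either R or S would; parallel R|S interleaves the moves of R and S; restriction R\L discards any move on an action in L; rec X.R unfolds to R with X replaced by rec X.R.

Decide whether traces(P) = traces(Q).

LTS(P): 8 reachable states
  p0 = (0\{b} + 0 | 0 + a.(0 | 0)) | b.a.a.0 has moves =a=> p1, =b=> p2
  p1 = 0 | 0 | b.a.a.0 has moves =b=> p3
  p2 = (0\{b} + 0 | 0 + a.(0 | 0)) | a.a.0 has moves =a=> p3, =a=> p4
  p3 = 0 | 0 | a.a.0 has moves =a=> p5
  p4 = (0\{b} + 0 | 0 + a.(0 | 0)) | a.0 has moves =a=> p5, =a=> p6
  p5 = 0 | 0 | a.0 has moves =a=> p7
  p6 = (0\{b} + 0 | 0 + a.(0 | 0)) | 0 has moves =a=> p7
  p7 = 0 | 0 | 0 has moves ∅
LTS(Q): 8 reachable states
  q0 = (0 | 0 + 0\{b} + a.(0 | 0)) | b.a.a.0 has moves =a=> q1, =b=> q2
  q1 = 0 | 0 | b.a.a.0 has moves =b=> q3
  q2 = (0 | 0 + 0\{b} + a.(0 | 0)) | a.a.0 has moves =a=> q3, =a=> q4
  q3 = 0 | 0 | a.a.0 has moves =a=> q5
  q4 = (0 | 0 + 0\{b} + a.(0 | 0)) | a.0 has moves =a=> q5, =a=> q6
  q5 = 0 | 0 | a.0 has moves =a=> q7
  q6 = (0 | 0 + 0\{b} + a.(0 | 0)) | 0 has moves =a=> q7
  q7 = 0 | 0 | 0 has moves ∅
Bisimilarity quotient blocks:
  B0 = {p0, q0}
  B1 = {p1, q1}
  B2 = {p3, p4, q3, q4}
  B3 = {p5, p6, q5, q6}
  B4 = {p7, q7}
  B5 = {p2, q2}
p0 ∈ B0, q0 ∈ B0 → same block
Bisimilar ⇒ trace-equivalent.

trace-equivalent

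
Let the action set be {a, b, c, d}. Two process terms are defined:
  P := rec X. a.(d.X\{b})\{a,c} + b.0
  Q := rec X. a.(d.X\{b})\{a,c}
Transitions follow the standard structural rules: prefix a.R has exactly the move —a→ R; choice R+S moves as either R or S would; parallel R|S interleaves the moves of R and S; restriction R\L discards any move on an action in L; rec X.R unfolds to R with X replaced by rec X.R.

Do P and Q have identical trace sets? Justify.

NO — witness ⟨b⟩

LTS(P): 4 reachable states
  u0 = rec X. a.(d.X\{b})\{a,c} + b.0 ⊢ --a--▸ u1, --b--▸ u2
  u1 = (d.(rec X. a.(d.X\{b})\{a,c} + b.0)\{b})\{a,c} ⊢ --d--▸ u3
  u2 = 0 ⊢ ·
  u3 = (rec X. a.(d.X\{b})\{a,c} + b.0)\{b}\{a,c} ⊢ ·
LTS(Q): 3 reachable states
  v0 = rec X. a.(d.X\{b})\{a,c} ⊢ --a--▸ v1
  v1 = (d.(rec X. a.(d.X\{b})\{a,c})\{b})\{a,c} ⊢ --d--▸ v2
  v2 = (rec X. a.(d.X\{b})\{a,c})\{b}\{a,c} ⊢ ·
Executing b from P (initial set {u0}):
  after b @ step 1: {u2}
  ✓ P
Executing b from Q (initial set {v0}):
  after b @ step 1: no successor for Q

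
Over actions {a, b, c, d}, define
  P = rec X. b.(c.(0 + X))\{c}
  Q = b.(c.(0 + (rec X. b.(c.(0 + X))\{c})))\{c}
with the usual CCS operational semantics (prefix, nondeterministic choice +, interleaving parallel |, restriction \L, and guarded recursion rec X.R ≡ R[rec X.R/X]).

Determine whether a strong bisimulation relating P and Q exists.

YES

P's transition system — 2 states:
  u0 = rec X. b.(c.(0 + X))\{c} ⊢ —b→ u1
  u1 = (c.(0 + (rec X. b.(c.(0 + X))\{c})))\{c} ⊢ stopped
Q's transition system — 2 states:
  v0 = b.(c.(0 + (rec X. b.(c.(0 + X))\{c})))\{c} ⊢ —b→ v1
  v1 = (c.(0 + (rec X. b.(c.(0 + X))\{c})))\{c} ⊢ stopped
Bisimilarity quotient blocks:
  B0 = {u0, v0}
  B1 = {u1, v1}
u0 ∈ B0, v0 ∈ B0 → same block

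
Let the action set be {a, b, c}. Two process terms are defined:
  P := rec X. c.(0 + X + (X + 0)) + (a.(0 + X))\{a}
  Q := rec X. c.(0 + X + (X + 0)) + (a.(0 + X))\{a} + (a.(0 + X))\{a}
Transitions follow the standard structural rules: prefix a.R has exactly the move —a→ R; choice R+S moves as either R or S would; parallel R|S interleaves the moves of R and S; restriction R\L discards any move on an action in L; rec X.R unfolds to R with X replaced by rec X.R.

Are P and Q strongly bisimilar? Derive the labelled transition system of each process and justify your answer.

P ~ Q

P's transition system — 2 states:
  s0 = rec X. c.(0 + X + (X + 0)) + (a.(0 + X))\{a} ⊢ --c--▸ s1
  s1 = 0 + (rec X. c.(0 + X + (X + 0)) + (a.(0 + X))\{a}) + ((rec X. c.(0 + X + (X + 0)) + (a.(0 + X))\{a}) + 0) ⊢ --c--▸ s1
Q's transition system — 2 states:
  t0 = rec X. c.(0 + X + (X + 0)) + (a.(0 + X))\{a} + (a.(0 + X))\{a} ⊢ --c--▸ t1
  t1 = 0 + (rec X. c.(0 + X + (X + 0)) + (a.(0 + X))\{a} + (a.(0 + X))\{a}) + ((rec X. c.(0 + X + (X + 0)) + (a.(0 + X))\{a} + (a.(0 + X))\{a}) + 0) ⊢ --c--▸ t1
Partition-refinement fixed point:
  B0 = {s0, s1, t0, t1}
s0 ∈ B0, t0 ∈ B0 → same block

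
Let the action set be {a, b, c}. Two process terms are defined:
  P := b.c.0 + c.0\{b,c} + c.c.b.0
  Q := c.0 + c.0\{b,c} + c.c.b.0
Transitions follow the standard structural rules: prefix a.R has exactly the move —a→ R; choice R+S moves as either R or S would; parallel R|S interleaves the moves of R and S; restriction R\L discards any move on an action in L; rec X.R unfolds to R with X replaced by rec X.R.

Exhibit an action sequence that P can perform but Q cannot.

P's transition system — 6 states:
  s0 = b.c.0 + c.0\{b,c} + c.c.b.0 has moves -b-> s1, -c-> s2, -c-> s3
  s1 = c.0 has moves -c-> s4
  s2 = 0\{b,c} has moves deadlocked
  s3 = c.b.0 has moves -c-> s5
  s4 = 0 has moves deadlocked
  s5 = b.0 has moves -b-> s4
Q's transition system — 5 states:
  t0 = c.0 + c.0\{b,c} + c.c.b.0 has moves -c-> t1, -c-> t2, -c-> t3
  t1 = 0 has moves deadlocked
  t2 = 0\{b,c} has moves deadlocked
  t3 = c.b.0 has moves -c-> t4
  t4 = b.0 has moves -b-> t1
Trace ⟨b⟩ through P, begin at {s0}:
  after b @ step 1: {s1}
  — P admits the full trace.
Trace ⟨b⟩ through Q, begin at {t0}:
  after b @ step 1: ∅ (Q stuck)

b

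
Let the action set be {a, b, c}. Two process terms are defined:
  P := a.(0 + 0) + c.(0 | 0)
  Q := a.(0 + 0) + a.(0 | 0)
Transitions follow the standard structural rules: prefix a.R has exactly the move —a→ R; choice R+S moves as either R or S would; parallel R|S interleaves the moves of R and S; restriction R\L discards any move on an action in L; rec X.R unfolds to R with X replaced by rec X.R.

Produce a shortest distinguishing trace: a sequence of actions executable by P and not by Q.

c

LTS(P): 3 reachable states
  m0 = a.(0 + 0) + c.(0 | 0) → ··a··> m1, ··c··> m2
  m1 = 0 + 0 → (no moves)
  m2 = 0 | 0 → (no moves)
LTS(Q): 3 reachable states
  n0 = a.(0 + 0) + a.(0 | 0) → ··a··> n1, ··a··> n2
  n1 = 0 + 0 → (no moves)
  n2 = 0 | 0 → (no moves)
Trace ⟨c⟩ through P, begin at {m0}:
  after c @ step 1: {m2}
  — P admits the full trace.
Trace ⟨c⟩ through Q, begin at {n0}:
  after c @ step 1: ∅ (Q stuck)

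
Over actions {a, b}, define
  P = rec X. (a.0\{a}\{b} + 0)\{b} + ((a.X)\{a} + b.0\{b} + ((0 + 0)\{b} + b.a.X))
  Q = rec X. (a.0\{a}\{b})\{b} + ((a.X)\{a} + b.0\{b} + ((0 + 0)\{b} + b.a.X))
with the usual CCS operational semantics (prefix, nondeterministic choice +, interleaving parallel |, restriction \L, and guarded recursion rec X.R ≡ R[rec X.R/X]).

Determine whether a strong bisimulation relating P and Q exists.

P ~ Q

P's transition system — 4 states:
  m0 = rec X. (a.0\{a}\{b} + 0)\{b} + ((a.X)\{a} + b.0\{b} + ((0 + 0)\{b} + b.a.X)) → -a-> m1, -b-> m2, -b-> m3
  m1 = 0\{a}\{b}\{b} → (no moves)
  m2 = 0\{b} → (no moves)
  m3 = a.(rec X. (a.0\{a}\{b} + 0)\{b} + ((a.X)\{a} + b.0\{b} + ((0 + 0)\{b} + b.a.X))) → -a-> m0
Q's transition system — 4 states:
  n0 = rec X. (a.0\{a}\{b})\{b} + ((a.X)\{a} + b.0\{b} + ((0 + 0)\{b} + b.a.X)) → -a-> n1, -b-> n2, -b-> n3
  n1 = 0\{a}\{b}\{b} → (no moves)
  n2 = 0\{b} → (no moves)
  n3 = a.(rec X. (a.0\{a}\{b})\{b} + ((a.X)\{a} + b.0\{b} + ((0 + 0)\{b} + b.a.X))) → -a-> n0
Partition-refinement fixed point:
  B0 = {m0, n0}
  B1 = {m1, m2, n1, n2}
  B2 = {m3, n3}
m0 ∈ B0, n0 ∈ B0 → same block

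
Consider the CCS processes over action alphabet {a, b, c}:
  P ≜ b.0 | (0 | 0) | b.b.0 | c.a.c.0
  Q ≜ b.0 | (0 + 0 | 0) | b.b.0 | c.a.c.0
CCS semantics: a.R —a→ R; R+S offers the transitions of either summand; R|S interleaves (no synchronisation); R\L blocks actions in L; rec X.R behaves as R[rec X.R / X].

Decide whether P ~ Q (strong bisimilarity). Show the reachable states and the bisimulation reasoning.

bisimilar

Reachable graph of P (24 states):
  p0 = b.0 | (0 | 0) | b.b.0 | c.a.c.0 → =b=> p1, =b=> p2, =c=> p3
  p1 = 0 | (0 | 0) | b.b.0 | c.a.c.0 → =b=> p4, =c=> p5
  p2 = b.0 | (0 | 0) | b.0 | c.a.c.0 → =b=> p4, =b=> p6, =c=> p7
  p3 = b.0 | (0 | 0) | b.b.0 | a.c.0 → =a=> p8, =b=> p5, =b=> p7
  p4 = 0 | (0 | 0) | b.0 | c.a.c.0 → =b=> p9, =c=> p10
  p5 = 0 | (0 | 0) | b.b.0 | a.c.0 → =a=> p11, =b=> p10
  p6 = b.0 | (0 | 0) | 0 | c.a.c.0 → =b=> p9, =c=> p12
  p7 = b.0 | (0 | 0) | b.0 | a.c.0 → =a=> p13, =b=> p10, =b=> p12
  p8 = b.0 | (0 | 0) | b.b.0 | c.0 → =b=> p11, =b=> p13, =c=> p14
  p9 = 0 | (0 | 0) | 0 | c.a.c.0 → =c=> p15
  p10 = 0 | (0 | 0) | b.0 | a.c.0 → =a=> p16, =b=> p15
  p11 = 0 | (0 | 0) | b.b.0 | c.0 → =b=> p16, =c=> p17
  p12 = b.0 | (0 | 0) | 0 | a.c.0 → =a=> p18, =b=> p15
  p13 = b.0 | (0 | 0) | b.0 | c.0 → =b=> p16, =b=> p18, =c=> p19
  p14 = b.0 | (0 | 0) | b.b.0 | 0 → =b=> p17, =b=> p19
  p15 = 0 | (0 | 0) | 0 | a.c.0 → =a=> p20
  p16 = 0 | (0 | 0) | b.0 | c.0 → =b=> p20, =c=> p21
  p17 = 0 | (0 | 0) | b.b.0 | 0 → =b=> p21
  p18 = b.0 | (0 | 0) | 0 | c.0 → =b=> p20, =c=> p22
  p19 = b.0 | (0 | 0) | b.0 | 0 → =b=> p21, =b=> p22
  p20 = 0 | (0 | 0) | 0 | c.0 → =c=> p23
  p21 = 0 | (0 | 0) | b.0 | 0 → =b=> p23
  p22 = b.0 | (0 | 0) | 0 | 0 → =b=> p23
  p23 = 0 | (0 | 0) | 0 | 0 → deadlocked
Reachable graph of Q (24 states):
  q0 = b.0 | (0 + 0 | 0) | b.b.0 | c.a.c.0 → =b=> q1, =b=> q2, =c=> q3
  q1 = 0 | (0 + 0 | 0) | b.b.0 | c.a.c.0 → =b=> q4, =c=> q5
  q2 = b.0 | (0 + 0 | 0) | b.0 | c.a.c.0 → =b=> q4, =b=> q6, =c=> q7
  q3 = b.0 | (0 + 0 | 0) | b.b.0 | a.c.0 → =a=> q8, =b=> q5, =b=> q7
  q4 = 0 | (0 + 0 | 0) | b.0 | c.a.c.0 → =b=> q9, =c=> q10
  q5 = 0 | (0 + 0 | 0) | b.b.0 | a.c.0 → =a=> q11, =b=> q10
  q6 = b.0 | (0 + 0 | 0) | 0 | c.a.c.0 → =b=> q9, =c=> q12
  q7 = b.0 | (0 + 0 | 0) | b.0 | a.c.0 → =a=> q13, =b=> q10, =b=> q12
  q8 = b.0 | (0 + 0 | 0) | b.b.0 | c.0 → =b=> q11, =b=> q13, =c=> q14
  q9 = 0 | (0 + 0 | 0) | 0 | c.a.c.0 → =c=> q15
  q10 = 0 | (0 + 0 | 0) | b.0 | a.c.0 → =a=> q16, =b=> q15
  q11 = 0 | (0 + 0 | 0) | b.b.0 | c.0 → =b=> q16, =c=> q17
  q12 = b.0 | (0 + 0 | 0) | 0 | a.c.0 → =a=> q18, =b=> q15
  q13 = b.0 | (0 + 0 | 0) | b.0 | c.0 → =b=> q16, =b=> q18, =c=> q19
  q14 = b.0 | (0 + 0 | 0) | b.b.0 | 0 → =b=> q17, =b=> q19
  q15 = 0 | (0 + 0 | 0) | 0 | a.c.0 → =a=> q20
  q16 = 0 | (0 + 0 | 0) | b.0 | c.0 → =b=> q20, =c=> q21
  q17 = 0 | (0 + 0 | 0) | b.b.0 | 0 → =b=> q21
  q18 = b.0 | (0 + 0 | 0) | 0 | c.0 → =b=> q20, =c=> q22
  q19 = b.0 | (0 + 0 | 0) | b.0 | 0 → =b=> q21, =b=> q22
  q20 = 0 | (0 + 0 | 0) | 0 | c.0 → =c=> q23
  q21 = 0 | (0 + 0 | 0) | b.0 | 0 → =b=> q23
  q22 = b.0 | (0 + 0 | 0) | 0 | 0 → =b=> q23
  q23 = 0 | (0 + 0 | 0) | 0 | 0 → deadlocked
Bisimilarity quotient blocks:
  B0 = {p0, q0}
  B1 = {p1, p2, q1, q2}
  B2 = {p5, p7, q5, q7}
  B3 = {p11, p13, q11, q13}
  B4 = {p17, p19, q17, q19}
  B5 = {p21, p22, q21, q22}
  B6 = {p23, q23}
  B7 = {p16, p18, q16, q18}
  B8 = {p20, q20}
  B9 = {p10, p12, q10, q12}
  B10 = {p15, q15}
  B11 = {p4, p6, q4, q6}
  B12 = {p9, q9}
  B13 = {p3, q3}
  B14 = {p8, q8}
  B15 = {p14, q14}
p0 ∈ B0, q0 ∈ B0 → same block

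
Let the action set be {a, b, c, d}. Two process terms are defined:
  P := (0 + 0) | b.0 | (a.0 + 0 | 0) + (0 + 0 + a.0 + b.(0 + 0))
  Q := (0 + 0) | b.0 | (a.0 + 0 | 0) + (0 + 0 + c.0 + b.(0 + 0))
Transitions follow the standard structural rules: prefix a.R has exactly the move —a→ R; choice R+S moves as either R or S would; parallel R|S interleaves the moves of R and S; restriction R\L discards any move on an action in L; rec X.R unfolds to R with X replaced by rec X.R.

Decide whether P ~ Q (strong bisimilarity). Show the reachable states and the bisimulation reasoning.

Reachable graph of P (6 states):
  u0 = (0 + 0) | b.0 | (a.0 + 0 | 0) + (0 + 0 + a.0 + b.(0 + 0)) → —a→ u1, —a→ u2, —b→ u3, —b→ u4
  u1 = (0 + 0) | b.0 | 0 → —b→ u5
  u2 = 0 → ·
  u3 = (0 + 0) | 0 | (a.0 + 0 | 0) → —a→ u5
  u4 = 0 + 0 → ·
  u5 = (0 + 0) | 0 | 0 → ·
Reachable graph of Q (6 states):
  v0 = (0 + 0) | b.0 | (a.0 + 0 | 0) + (0 + 0 + c.0 + b.(0 + 0)) → —a→ v1, —b→ v2, —b→ v3, —c→ v4
  v1 = (0 + 0) | b.0 | 0 → —b→ v5
  v2 = (0 + 0) | 0 | (a.0 + 0 | 0) → —a→ v5
  v3 = 0 + 0 → ·
  v4 = 0 → ·
  v5 = (0 + 0) | 0 | 0 → ·
Coarsest stable partition (strong bisimilarity classes):
  B0 = {u0}
  B1 = {u1, v1}
  B2 = {u2, u4, u5, v3, v4, v5}
  B3 = {u3, v2}
  B4 = {v0}
u0 ∈ B0, v0 ∈ B4 → different blocks

NO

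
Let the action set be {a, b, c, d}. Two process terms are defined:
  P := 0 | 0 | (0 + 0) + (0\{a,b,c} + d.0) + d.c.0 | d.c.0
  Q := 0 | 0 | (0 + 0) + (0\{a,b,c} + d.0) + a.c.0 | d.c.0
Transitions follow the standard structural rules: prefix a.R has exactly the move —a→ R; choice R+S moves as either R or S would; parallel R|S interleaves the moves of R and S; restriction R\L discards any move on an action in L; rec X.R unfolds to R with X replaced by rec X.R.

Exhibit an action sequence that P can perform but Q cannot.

P's transition system — 10 states:
  s0 = 0 | 0 | (0 + 0) + (0\{a,b,c} + d.0) + d.c.0 | d.c.0 ⊢ =d=> s1, =d=> s2, =d=> s3
  s1 = 0 ⊢ ∅
  s2 = c.0 | d.c.0 ⊢ =c=> s4, =d=> s5
  s3 = d.c.0 | c.0 ⊢ =c=> s6, =d=> s5
  s4 = 0 | d.c.0 ⊢ =d=> s7
  s5 = c.0 | c.0 ⊢ =c=> s7, =c=> s8
  s6 = d.c.0 | 0 ⊢ =d=> s8
  s7 = 0 | c.0 ⊢ =c=> s9
  s8 = c.0 | 0 ⊢ =c=> s9
  s9 = 0 | 0 ⊢ ∅
Q's transition system — 10 states:
  t0 = 0 | 0 | (0 + 0) + (0\{a,b,c} + d.0) + a.c.0 | d.c.0 ⊢ =a=> t1, =d=> t2, =d=> t3
  t1 = c.0 | d.c.0 ⊢ =c=> t4, =d=> t5
  t2 = 0 ⊢ ∅
  t3 = a.c.0 | c.0 ⊢ =a=> t5, =c=> t6
  t4 = 0 | d.c.0 ⊢ =d=> t7
  t5 = c.0 | c.0 ⊢ =c=> t7, =c=> t8
  t6 = a.c.0 | 0 ⊢ =a=> t8
  t7 = 0 | c.0 ⊢ =c=> t9
  t8 = c.0 | 0 ⊢ =c=> t9
  t9 = 0 | 0 ⊢ ∅
Trace ⟨dd⟩ through P, begin at {s0}:
  [1] d ⇒ {s1, s2, s3}
  [2] d ⇒ {s5}
  ✓ P
Trace ⟨dd⟩ through Q, begin at {t0}:
  [1] d ⇒ {t2, t3}
  [2] d ⇒ ∅ (Q stuck)

dd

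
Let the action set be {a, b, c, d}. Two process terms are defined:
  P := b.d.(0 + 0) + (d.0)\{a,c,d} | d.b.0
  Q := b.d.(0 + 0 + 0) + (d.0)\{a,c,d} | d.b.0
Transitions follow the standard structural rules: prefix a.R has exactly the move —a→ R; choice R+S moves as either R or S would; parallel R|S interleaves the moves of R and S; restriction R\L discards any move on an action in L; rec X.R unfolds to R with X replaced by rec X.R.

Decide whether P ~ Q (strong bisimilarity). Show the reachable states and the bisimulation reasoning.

P's transition system — 5 states:
  m0 = b.d.(0 + 0) + (d.0)\{a,c,d} | d.b.0 has moves =b=> m1, =d=> m2
  m1 = d.(0 + 0) has moves =d=> m3
  m2 = (d.0)\{a,c,d} | b.0 has moves =b=> m4
  m3 = 0 + 0 has moves deadlocked
  m4 = (d.0)\{a,c,d} | 0 has moves deadlocked
Q's transition system — 5 states:
  n0 = b.d.(0 + 0 + 0) + (d.0)\{a,c,d} | d.b.0 has moves =b=> n1, =d=> n2
  n1 = d.(0 + 0 + 0) has moves =d=> n3
  n2 = (d.0)\{a,c,d} | b.0 has moves =b=> n4
  n3 = 0 + 0 + 0 has moves deadlocked
  n4 = (d.0)\{a,c,d} | 0 has moves deadlocked
Partition-refinement fixed point:
  B0 = {m0, n0}
  B1 = {m2, n2}
  B2 = {m3, m4, n3, n4}
  B3 = {m1, n1}
m0 ∈ B0, n0 ∈ B0 → same block

bisimilar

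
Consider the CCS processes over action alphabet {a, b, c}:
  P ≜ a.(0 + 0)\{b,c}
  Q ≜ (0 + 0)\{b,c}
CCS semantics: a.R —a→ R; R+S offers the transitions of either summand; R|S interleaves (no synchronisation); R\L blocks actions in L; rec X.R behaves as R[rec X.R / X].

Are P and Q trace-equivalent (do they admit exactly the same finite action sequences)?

NO — witness ⟨a⟩

P's transition system — 2 states:
  s0 = a.(0 + 0)\{b,c} | --a--▸ s1
  s1 = (0 + 0)\{b,c} | stopped
Q's transition system — 1 states:
  t0 = (0 + 0)\{b,c} | stopped
Trace ⟨a⟩ through P, begin at {s0}:
  [1] a ⇒ {s1}
  P completes σ.
Trace ⟨a⟩ through Q, begin at {t0}:
  [1] a ⇒ no successor for Q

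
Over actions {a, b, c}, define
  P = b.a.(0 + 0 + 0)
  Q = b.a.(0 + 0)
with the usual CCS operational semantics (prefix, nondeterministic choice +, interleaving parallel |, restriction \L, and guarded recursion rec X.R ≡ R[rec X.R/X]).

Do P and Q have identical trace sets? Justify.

LTS(P): 3 reachable states
  s0 = b.a.(0 + 0 + 0) :: -b-> s1
  s1 = a.(0 + 0 + 0) :: -a-> s2
  s2 = 0 + 0 + 0 :: ·
LTS(Q): 3 reachable states
  t0 = b.a.(0 + 0) :: -b-> t1
  t1 = a.(0 + 0) :: -a-> t2
  t2 = 0 + 0 :: ·
Partition-refinement fixed point:
  B0 = {s0, t0}
  B1 = {s1, t1}
  B2 = {s2, t2}
s0 ∈ B0, t0 ∈ B0 → same block
Bisimilar ⇒ trace-equivalent.

trace-equivalent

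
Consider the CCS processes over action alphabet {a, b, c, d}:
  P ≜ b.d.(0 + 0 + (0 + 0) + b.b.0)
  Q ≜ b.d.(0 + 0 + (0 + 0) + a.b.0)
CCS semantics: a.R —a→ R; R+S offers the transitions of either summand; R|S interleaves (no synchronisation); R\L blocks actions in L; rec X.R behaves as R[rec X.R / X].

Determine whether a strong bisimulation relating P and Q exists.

LTS(P): 5 reachable states
  m0 = b.d.(0 + 0 + (0 + 0) + b.b.0) → -b-> m1
  m1 = d.(0 + 0 + (0 + 0) + b.b.0) → -d-> m2
  m2 = 0 + 0 + (0 + 0) + b.b.0 → -b-> m3
  m3 = b.0 → -b-> m4
  m4 = 0 → deadlocked
LTS(Q): 5 reachable states
  n0 = b.d.(0 + 0 + (0 + 0) + a.b.0) → -b-> n1
  n1 = d.(0 + 0 + (0 + 0) + a.b.0) → -d-> n2
  n2 = 0 + 0 + (0 + 0) + a.b.0 → -a-> n3
  n3 = b.0 → -b-> n4
  n4 = 0 → deadlocked
Coarsest stable partition (strong bisimilarity classes):
  B0 = {m0}
  B1 = {m1}
  B2 = {m2}
  B3 = {m3, n3}
  B4 = {m4, n4}
  B5 = {n0}
  B6 = {n1}
  B7 = {n2}
m0 ∈ B0, n0 ∈ B5 → different blocks

NO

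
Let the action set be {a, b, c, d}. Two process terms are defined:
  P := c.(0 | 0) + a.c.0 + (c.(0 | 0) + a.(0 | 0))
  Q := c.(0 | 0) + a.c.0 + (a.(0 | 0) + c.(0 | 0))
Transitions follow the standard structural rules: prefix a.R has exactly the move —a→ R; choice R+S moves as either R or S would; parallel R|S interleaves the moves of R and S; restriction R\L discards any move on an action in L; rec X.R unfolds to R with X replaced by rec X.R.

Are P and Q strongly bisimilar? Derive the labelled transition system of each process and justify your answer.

bisimilar

LTS(P): 4 reachable states
  p0 = c.(0 | 0) + a.c.0 + (c.(0 | 0) + a.(0 | 0)) ⊢ —a→ p1, —a→ p2, —c→ p1
  p1 = 0 | 0 ⊢ (no moves)
  p2 = c.0 ⊢ —c→ p3
  p3 = 0 ⊢ (no moves)
LTS(Q): 4 reachable states
  q0 = c.(0 | 0) + a.c.0 + (a.(0 | 0) + c.(0 | 0)) ⊢ —a→ q1, —a→ q2, —c→ q1
  q1 = 0 | 0 ⊢ (no moves)
  q2 = c.0 ⊢ —c→ q3
  q3 = 0 ⊢ (no moves)
Bisimilarity quotient blocks:
  B0 = {p0, q0}
  B1 = {p1, p3, q1, q3}
  B2 = {p2, q2}
p0 ∈ B0, q0 ∈ B0 → same block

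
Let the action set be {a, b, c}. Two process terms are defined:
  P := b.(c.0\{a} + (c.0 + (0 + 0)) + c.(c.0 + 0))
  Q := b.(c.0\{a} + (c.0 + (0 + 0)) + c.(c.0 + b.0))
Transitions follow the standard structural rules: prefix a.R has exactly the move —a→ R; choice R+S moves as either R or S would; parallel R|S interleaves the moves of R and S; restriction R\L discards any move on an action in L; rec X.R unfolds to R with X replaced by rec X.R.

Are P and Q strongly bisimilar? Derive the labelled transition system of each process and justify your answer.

LTS(P): 5 reachable states
  s0 = b.(c.0\{a} + (c.0 + (0 + 0)) + c.(c.0 + 0)) has moves --b--▸ s1
  s1 = c.0\{a} + (c.0 + (0 + 0)) + c.(c.0 + 0) has moves --c--▸ s2, --c--▸ s3, --c--▸ s4
  s2 = 0 has moves ∅
  s3 = 0\{a} has moves ∅
  s4 = c.0 + 0 has moves --c--▸ s2
LTS(Q): 5 reachable states
  t0 = b.(c.0\{a} + (c.0 + (0 + 0)) + c.(c.0 + b.0)) has moves --b--▸ t1
  t1 = c.0\{a} + (c.0 + (0 + 0)) + c.(c.0 + b.0) has moves --c--▸ t2, --c--▸ t3, --c--▸ t4
  t2 = 0 has moves ∅
  t3 = 0\{a} has moves ∅
  t4 = c.0 + b.0 has moves --b--▸ t2, --c--▸ t2
Coarsest stable partition (strong bisimilarity classes):
  B0 = {s0}
  B1 = {s1}
  B2 = {s2, s3, t2, t3}
  B3 = {s4}
  B4 = {t0}
  B5 = {t1}
  B6 = {t4}
s0 ∈ B0, t0 ∈ B4 → different blocks

not bisimilar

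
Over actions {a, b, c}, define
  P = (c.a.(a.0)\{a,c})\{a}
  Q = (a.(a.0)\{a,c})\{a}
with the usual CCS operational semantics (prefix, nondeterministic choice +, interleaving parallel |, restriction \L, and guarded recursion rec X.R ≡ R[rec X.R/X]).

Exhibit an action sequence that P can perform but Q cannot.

c

Reachable graph of P (2 states):
  u0 = (c.a.(a.0)\{a,c})\{a} :: —c→ u1
  u1 = (a.(a.0)\{a,c})\{a} :: stopped
Reachable graph of Q (1 states):
  v0 = (a.(a.0)\{a,c})\{a} :: stopped
Run σ = ⟨c⟩ on P: start {u0}
  [1] c ⇒ {u1}
  — P admits the full trace.
Run σ = ⟨c⟩ on Q: start {v0}
  [1] c ⇒ no successor for Q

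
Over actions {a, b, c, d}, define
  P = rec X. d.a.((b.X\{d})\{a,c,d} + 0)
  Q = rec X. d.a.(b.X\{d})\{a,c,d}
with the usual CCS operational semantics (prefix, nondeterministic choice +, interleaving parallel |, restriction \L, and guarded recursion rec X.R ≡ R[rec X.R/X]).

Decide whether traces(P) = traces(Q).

YES

LTS(P): 4 reachable states
  p0 = rec X. d.a.((b.X\{d})\{a,c,d} + 0) | -d-> p1
  p1 = a.((b.(rec X. d.a.((b.X\{d})\{a,c,d} + 0))\{d})\{a,c,d} + 0) | -a-> p2
  p2 = (b.(rec X. d.a.((b.X\{d})\{a,c,d} + 0))\{d})\{a,c,d} + 0 | -b-> p3
  p3 = (rec X. d.a.((b.X\{d})\{a,c,d} + 0))\{d}\{a,c,d} | deadlocked
LTS(Q): 4 reachable states
  q0 = rec X. d.a.(b.X\{d})\{a,c,d} | -d-> q1
  q1 = a.(b.(rec X. d.a.(b.X\{d})\{a,c,d})\{d})\{a,c,d} | -a-> q2
  q2 = (b.(rec X. d.a.(b.X\{d})\{a,c,d})\{d})\{a,c,d} | -b-> q3
  q3 = (rec X. d.a.(b.X\{d})\{a,c,d})\{d}\{a,c,d} | deadlocked
Partition-refinement fixed point:
  B0 = {p0, q0}
  B1 = {p1, q1}
  B2 = {p2, q2}
  B3 = {p3, q3}
p0 ∈ B0, q0 ∈ B0 → same block
Bisimilar ⇒ trace-equivalent.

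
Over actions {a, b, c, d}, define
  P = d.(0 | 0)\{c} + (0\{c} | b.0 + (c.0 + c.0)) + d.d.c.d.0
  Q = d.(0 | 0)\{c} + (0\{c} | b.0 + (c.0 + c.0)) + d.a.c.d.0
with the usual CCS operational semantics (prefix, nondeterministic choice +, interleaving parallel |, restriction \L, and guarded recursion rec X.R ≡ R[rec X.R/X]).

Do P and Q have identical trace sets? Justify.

LTS(P): 7 reachable states
  m0 = d.(0 | 0)\{c} + (0\{c} | b.0 + (c.0 + c.0)) + d.d.c.d.0 ⊢ --b--▸ m1, --c--▸ m2, --d--▸ m3, --d--▸ m4
  m1 = 0\{c} | 0 ⊢ deadlocked
  m2 = 0 ⊢ deadlocked
  m3 = (0 | 0)\{c} ⊢ deadlocked
  m4 = d.c.d.0 ⊢ --d--▸ m5
  m5 = c.d.0 ⊢ --c--▸ m6
  m6 = d.0 ⊢ --d--▸ m2
LTS(Q): 7 reachable states
  n0 = d.(0 | 0)\{c} + (0\{c} | b.0 + (c.0 + c.0)) + d.a.c.d.0 ⊢ --b--▸ n1, --c--▸ n2, --d--▸ n3, --d--▸ n4
  n1 = 0\{c} | 0 ⊢ deadlocked
  n2 = 0 ⊢ deadlocked
  n3 = (0 | 0)\{c} ⊢ deadlocked
  n4 = a.c.d.0 ⊢ --a--▸ n5
  n5 = c.d.0 ⊢ --c--▸ n6
  n6 = d.0 ⊢ --d--▸ n2
Trace ⟨dd⟩ through P, begin at {m0}:
  [1] d ⇒ {m3, m4}
  [2] d ⇒ {m5}
  ✓ P
Trace ⟨dd⟩ through Q, begin at {n0}:
  [1] d ⇒ {n3, n4}
  [2] d ⇒ ∅  — Q cannot continue

trace-distinct — witness ⟨dd⟩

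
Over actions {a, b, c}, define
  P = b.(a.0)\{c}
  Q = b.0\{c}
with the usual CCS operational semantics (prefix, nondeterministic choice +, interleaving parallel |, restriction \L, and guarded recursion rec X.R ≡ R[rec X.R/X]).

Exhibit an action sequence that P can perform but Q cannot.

ba

Reachable graph of P (3 states):
  s0 = b.(a.0)\{c} → --b--▸ s1
  s1 = (a.0)\{c} → --a--▸ s2
  s2 = 0\{c} → stopped
Reachable graph of Q (2 states):
  t0 = b.0\{c} → --b--▸ t1
  t1 = 0\{c} → stopped
Executing ba from P (initial set {s0}):
  [1] b ⇒ {s1}
  [2] a ⇒ {s2}
  — P admits the full trace.
Executing ba from Q (initial set {t0}):
  [1] b ⇒ {t1}
  [2] a ⇒ ∅ (Q stuck)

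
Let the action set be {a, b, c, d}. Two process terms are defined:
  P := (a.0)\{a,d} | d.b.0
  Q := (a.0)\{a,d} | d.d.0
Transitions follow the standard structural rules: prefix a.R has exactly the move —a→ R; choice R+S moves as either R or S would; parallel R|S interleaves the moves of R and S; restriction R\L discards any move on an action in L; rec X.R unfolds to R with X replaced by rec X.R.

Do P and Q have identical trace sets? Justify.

P's transition system — 3 states:
  s0 = (a.0)\{a,d} | d.b.0 → -d-> s1
  s1 = (a.0)\{a,d} | b.0 → -b-> s2
  s2 = (a.0)\{a,d} | 0 → deadlocked
Q's transition system — 3 states:
  t0 = (a.0)\{a,d} | d.d.0 → -d-> t1
  t1 = (a.0)\{a,d} | d.0 → -d-> t2
  t2 = (a.0)\{a,d} | 0 → deadlocked
Run σ = ⟨db⟩ on P: start {s0}
  after d @ step 1: {s1}
  after b @ step 2: {s2}
  P completes σ.
Run σ = ⟨db⟩ on Q: start {t0}
  after d @ step 1: {t1}
  after b @ step 2: ∅  — Q cannot continue

trace-distinct — witness ⟨db⟩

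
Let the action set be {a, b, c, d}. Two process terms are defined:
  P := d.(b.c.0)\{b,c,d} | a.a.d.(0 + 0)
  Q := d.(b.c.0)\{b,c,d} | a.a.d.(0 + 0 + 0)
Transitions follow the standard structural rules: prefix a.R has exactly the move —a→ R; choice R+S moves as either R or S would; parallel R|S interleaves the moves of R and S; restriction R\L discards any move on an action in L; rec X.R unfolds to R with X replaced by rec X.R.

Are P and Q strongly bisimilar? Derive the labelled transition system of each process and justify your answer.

P ~ Q

P's transition system — 8 states:
  u0 = d.(b.c.0)\{b,c,d} | a.a.d.(0 + 0) has moves —a→ u1, —d→ u2
  u1 = d.(b.c.0)\{b,c,d} | a.d.(0 + 0) has moves —a→ u3, —d→ u4
  u2 = (b.c.0)\{b,c,d} | a.a.d.(0 + 0) has moves —a→ u4
  u3 = d.(b.c.0)\{b,c,d} | d.(0 + 0) has moves —d→ u5, —d→ u6
  u4 = (b.c.0)\{b,c,d} | a.d.(0 + 0) has moves —a→ u5
  u5 = (b.c.0)\{b,c,d} | d.(0 + 0) has moves —d→ u7
  u6 = d.(b.c.0)\{b,c,d} | (0 + 0) has moves —d→ u7
  u7 = (b.c.0)\{b,c,d} | (0 + 0) has moves stopped
Q's transition system — 8 states:
  v0 = d.(b.c.0)\{b,c,d} | a.a.d.(0 + 0 + 0) has moves —a→ v1, —d→ v2
  v1 = d.(b.c.0)\{b,c,d} | a.d.(0 + 0 + 0) has moves —a→ v3, —d→ v4
  v2 = (b.c.0)\{b,c,d} | a.a.d.(0 + 0 + 0) has moves —a→ v4
  v3 = d.(b.c.0)\{b,c,d} | d.(0 + 0 + 0) has moves —d→ v5, —d→ v6
  v4 = (b.c.0)\{b,c,d} | a.d.(0 + 0 + 0) has moves —a→ v5
  v5 = (b.c.0)\{b,c,d} | d.(0 + 0 + 0) has moves —d→ v7
  v6 = d.(b.c.0)\{b,c,d} | (0 + 0 + 0) has moves —d→ v7
  v7 = (b.c.0)\{b,c,d} | (0 + 0 + 0) has moves stopped
Partition-refinement fixed point:
  B0 = {u0, v0}
  B1 = {u2, v2}
  B2 = {u4, v4}
  B3 = {u5, u6, v5, v6}
  B4 = {u7, v7}
  B5 = {u1, v1}
  B6 = {u3, v3}
u0 ∈ B0, v0 ∈ B0 → same block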